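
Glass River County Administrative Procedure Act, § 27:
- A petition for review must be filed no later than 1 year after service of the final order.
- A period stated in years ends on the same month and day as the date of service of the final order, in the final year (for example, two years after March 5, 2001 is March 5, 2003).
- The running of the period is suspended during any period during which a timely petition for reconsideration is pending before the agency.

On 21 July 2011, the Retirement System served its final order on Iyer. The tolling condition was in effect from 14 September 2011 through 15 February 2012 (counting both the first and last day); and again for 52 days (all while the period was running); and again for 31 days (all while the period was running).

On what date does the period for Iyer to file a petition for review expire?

March 16, 2013

1 year after 21 July 2011 is July 21, 2012.
From September 14, 2011 through February 15, 2012 inclusive is 155 days; tolling adds 155 days: July 21, 2012 + 155 days = December 23, 2012.
Tolling adds 52 days: December 23, 2012 + 52 days = February 13, 2013.
Tolling adds 31 days: February 13, 2013 + 31 days = March 16, 2013.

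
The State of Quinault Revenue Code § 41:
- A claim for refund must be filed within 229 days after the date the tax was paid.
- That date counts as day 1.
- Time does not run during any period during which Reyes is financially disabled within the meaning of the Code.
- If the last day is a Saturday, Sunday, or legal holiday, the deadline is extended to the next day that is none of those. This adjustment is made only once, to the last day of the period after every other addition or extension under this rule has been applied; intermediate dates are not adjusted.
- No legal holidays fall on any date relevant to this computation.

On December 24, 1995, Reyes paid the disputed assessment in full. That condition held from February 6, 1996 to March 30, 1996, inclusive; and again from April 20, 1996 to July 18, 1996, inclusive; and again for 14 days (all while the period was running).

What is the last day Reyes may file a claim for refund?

January 13, 1997

Counting December 24, 1995 as day 1, day 229 is August 8, 1996.
From February 6, 1996 through March 30, 1996 inclusive is 54 days; tolling adds 54 days: August 8, 1996 + 54 days = October 1, 1996.
From April 20, 1996 through July 18, 1996 inclusive is 90 days; tolling adds 90 days: October 1, 1996 + 90 days = December 30, 1996.
Tolling adds 14 days: December 30, 1996 + 14 days = January 13, 1997.
January 13, 1997 is a Monday and not a legal holiday, so no extension applies.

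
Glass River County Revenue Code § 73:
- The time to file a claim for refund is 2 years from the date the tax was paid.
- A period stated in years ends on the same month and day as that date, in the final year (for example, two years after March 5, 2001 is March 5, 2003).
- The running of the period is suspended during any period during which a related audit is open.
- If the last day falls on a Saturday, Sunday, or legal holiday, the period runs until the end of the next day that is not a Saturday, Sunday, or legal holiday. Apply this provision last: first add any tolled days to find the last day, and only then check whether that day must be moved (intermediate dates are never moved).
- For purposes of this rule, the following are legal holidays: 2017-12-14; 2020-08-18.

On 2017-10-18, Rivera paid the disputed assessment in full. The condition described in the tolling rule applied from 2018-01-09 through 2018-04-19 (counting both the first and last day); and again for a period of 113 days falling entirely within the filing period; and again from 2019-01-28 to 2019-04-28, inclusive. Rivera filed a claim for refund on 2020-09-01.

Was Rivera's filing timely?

No

2 years after 2017-10-18 is October 18, 2019.
From January 9, 2018 through April 19, 2018 inclusive is 101 days; tolling adds 101 days: October 18, 2019 + 101 days = January 27, 2020.
Tolling adds 113 days: January 27, 2020 + 113 days = May 19, 2020.
From January 28, 2019 through April 28, 2019 inclusive is 91 days; tolling adds 91 days: May 19, 2020 + 91 days = August 18, 2020.
August 18, 2020 is a listed holiday. The next qualifying day is August 19, 2020.
The deadline is August 19, 2020; the filing on September 1, 2020 is after that date.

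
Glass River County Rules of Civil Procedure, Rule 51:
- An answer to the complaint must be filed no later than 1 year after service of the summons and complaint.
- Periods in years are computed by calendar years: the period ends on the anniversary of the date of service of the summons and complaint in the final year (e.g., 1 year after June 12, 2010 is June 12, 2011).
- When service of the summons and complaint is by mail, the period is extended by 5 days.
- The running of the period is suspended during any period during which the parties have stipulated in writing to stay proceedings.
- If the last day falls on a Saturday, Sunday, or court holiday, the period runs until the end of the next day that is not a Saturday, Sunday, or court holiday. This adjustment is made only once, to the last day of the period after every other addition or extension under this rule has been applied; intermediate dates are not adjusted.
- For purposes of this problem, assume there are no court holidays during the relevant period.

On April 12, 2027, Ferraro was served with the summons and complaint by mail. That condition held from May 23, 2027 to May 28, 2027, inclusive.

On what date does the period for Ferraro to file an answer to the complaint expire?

April 24, 2028

1 year after April 12, 2027 is April 12, 2028.
Service was by mail, adding 5 days: April 12, 2028 + 5 days = April 17, 2028.
From May 23, 2027 through May 28, 2027 inclusive is 6 days; tolling adds 6 days: April 17, 2028 + 6 days = April 23, 2028.
April 23, 2028 is Sunday. The next qualifying day is April 24, 2028.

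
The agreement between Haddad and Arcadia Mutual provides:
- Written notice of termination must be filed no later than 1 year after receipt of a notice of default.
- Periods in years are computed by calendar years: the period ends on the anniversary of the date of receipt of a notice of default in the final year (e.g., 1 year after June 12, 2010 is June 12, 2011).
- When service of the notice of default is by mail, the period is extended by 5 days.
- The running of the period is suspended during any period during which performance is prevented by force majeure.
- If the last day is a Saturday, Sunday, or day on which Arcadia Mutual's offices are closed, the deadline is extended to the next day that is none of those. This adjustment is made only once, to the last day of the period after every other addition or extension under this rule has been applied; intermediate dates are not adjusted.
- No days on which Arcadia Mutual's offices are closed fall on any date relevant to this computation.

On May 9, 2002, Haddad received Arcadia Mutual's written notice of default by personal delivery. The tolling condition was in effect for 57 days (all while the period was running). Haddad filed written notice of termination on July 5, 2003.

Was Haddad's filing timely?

1 year after May 9, 2002 is May 9, 2003.
Service was not by mail, so no mail extension applies.
Tolling adds 57 days: May 9, 2003 + 57 days = July 5, 2003.
July 5, 2003 is Saturday; July 6, 2003 is Sunday. The next qualifying day is July 7, 2003.
The deadline is July 7, 2003; the filing on July 5, 2003 is on or before that date.

Yes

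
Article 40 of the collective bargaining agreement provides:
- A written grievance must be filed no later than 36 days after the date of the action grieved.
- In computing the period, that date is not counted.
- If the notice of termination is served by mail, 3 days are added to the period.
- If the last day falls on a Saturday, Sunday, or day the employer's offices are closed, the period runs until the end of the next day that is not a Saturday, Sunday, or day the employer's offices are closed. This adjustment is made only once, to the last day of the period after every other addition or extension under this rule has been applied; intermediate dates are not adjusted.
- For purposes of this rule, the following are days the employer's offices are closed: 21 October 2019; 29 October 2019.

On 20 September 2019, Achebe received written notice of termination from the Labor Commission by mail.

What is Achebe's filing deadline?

36 days after 20 September 2019 is October 26, 2019.
Service was by mail, adding 3 days: October 26, 2019 + 3 days = October 29, 2019.
October 29, 2019 is a listed holiday. The next qualifying day is October 30, 2019.

October 30, 2019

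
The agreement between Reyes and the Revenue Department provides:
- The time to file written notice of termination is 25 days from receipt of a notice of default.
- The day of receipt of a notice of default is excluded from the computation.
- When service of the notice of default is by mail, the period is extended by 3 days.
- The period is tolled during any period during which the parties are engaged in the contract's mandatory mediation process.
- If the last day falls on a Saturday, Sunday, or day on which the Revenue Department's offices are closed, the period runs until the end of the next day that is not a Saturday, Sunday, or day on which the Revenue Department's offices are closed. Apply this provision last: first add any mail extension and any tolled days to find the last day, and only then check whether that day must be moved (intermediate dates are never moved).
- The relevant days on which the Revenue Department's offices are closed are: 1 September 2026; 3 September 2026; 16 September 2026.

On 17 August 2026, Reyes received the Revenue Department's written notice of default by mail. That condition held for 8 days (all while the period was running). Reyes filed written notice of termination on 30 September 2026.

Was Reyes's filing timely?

25 days after 17 August 2026 is September 11, 2026.
Service was by mail, adding 3 days: September 11, 2026 + 3 days = September 14, 2026.
Tolling adds 8 days: September 14, 2026 + 8 days = September 22, 2026.
September 22, 2026 is a Tuesday and not a day on which the Revenue Department's offices are closed, so no extension applies.
The deadline is September 22, 2026; the filing on September 30, 2026 is after that date.

No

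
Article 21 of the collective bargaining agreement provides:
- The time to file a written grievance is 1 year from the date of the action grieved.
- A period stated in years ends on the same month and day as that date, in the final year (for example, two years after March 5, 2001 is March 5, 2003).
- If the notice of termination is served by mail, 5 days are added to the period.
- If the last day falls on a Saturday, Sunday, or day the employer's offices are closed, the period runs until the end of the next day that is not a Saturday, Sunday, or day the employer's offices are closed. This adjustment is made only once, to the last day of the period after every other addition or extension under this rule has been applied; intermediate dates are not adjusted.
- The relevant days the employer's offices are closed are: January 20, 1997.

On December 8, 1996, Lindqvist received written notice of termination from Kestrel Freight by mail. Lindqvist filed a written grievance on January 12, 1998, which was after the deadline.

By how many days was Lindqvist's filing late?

1 year after December 8, 1996 is December 8, 1997.
Service was by mail, adding 5 days: December 8, 1997 + 5 days = December 13, 1997.
December 13, 1997 is Saturday; December 14, 1997 is Sunday. The next qualifying day is December 15, 1997.
The deadline is December 15, 1997; from December 15, 1997 to January 12, 1998 is 28 days.

28 days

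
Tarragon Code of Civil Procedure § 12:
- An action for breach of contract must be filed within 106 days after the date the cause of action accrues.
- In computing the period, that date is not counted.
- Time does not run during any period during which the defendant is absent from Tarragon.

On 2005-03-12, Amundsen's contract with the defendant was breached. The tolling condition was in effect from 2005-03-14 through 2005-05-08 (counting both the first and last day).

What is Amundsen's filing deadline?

August 21, 2005

106 days after 2005-03-12 is June 26, 2005.
From March 14, 2005 through May 8, 2005 inclusive is 56 days; tolling adds 56 days: June 26, 2005 + 56 days = August 21, 2005.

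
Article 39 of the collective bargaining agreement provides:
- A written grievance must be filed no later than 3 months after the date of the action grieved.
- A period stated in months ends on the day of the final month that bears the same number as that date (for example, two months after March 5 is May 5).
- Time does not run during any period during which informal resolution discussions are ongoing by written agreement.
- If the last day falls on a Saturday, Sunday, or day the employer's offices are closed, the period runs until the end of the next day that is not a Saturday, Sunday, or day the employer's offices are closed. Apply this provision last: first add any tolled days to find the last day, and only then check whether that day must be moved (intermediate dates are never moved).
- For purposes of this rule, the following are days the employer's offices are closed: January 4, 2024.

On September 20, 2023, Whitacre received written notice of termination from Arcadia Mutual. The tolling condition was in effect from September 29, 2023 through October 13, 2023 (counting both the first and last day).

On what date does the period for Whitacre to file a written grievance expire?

January 5, 2024

3 months after September 20, 2023 is December 20, 2023.
From September 29, 2023 through October 13, 2023 inclusive is 15 days; tolling adds 15 days: December 20, 2023 + 15 days = January 4, 2024.
January 4, 2024 is a listed holiday. The next qualifying day is January 5, 2024.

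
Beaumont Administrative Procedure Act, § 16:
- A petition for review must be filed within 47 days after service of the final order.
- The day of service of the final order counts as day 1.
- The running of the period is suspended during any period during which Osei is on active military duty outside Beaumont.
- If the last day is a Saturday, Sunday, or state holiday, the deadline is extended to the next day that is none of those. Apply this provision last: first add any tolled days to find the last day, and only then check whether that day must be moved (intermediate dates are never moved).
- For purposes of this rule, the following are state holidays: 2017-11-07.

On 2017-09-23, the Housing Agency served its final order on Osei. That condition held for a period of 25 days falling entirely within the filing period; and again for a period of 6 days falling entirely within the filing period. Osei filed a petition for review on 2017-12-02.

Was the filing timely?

Counting 2017-09-23 as day 1, day 47 is November 8, 2017.
Tolling adds 25 days: November 8, 2017 + 25 days = December 3, 2017.
Tolling adds 6 days: December 3, 2017 + 6 days = December 9, 2017.
December 9, 2017 is Saturday; December 10, 2017 is Sunday. The next qualifying day is December 11, 2017.
The deadline is December 11, 2017; the filing on December 2, 2017 is on or before that date.

Yes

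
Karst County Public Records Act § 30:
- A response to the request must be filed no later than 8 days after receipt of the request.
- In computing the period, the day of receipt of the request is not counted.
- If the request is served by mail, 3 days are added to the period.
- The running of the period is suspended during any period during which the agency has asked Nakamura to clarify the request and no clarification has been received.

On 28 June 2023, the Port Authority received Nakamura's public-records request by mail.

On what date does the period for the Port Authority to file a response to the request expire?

July 9, 2023

8 days after 28 June 2023 is July 6, 2023.
Service was by mail, adding 3 days: July 6, 2023 + 3 days = July 9, 2023.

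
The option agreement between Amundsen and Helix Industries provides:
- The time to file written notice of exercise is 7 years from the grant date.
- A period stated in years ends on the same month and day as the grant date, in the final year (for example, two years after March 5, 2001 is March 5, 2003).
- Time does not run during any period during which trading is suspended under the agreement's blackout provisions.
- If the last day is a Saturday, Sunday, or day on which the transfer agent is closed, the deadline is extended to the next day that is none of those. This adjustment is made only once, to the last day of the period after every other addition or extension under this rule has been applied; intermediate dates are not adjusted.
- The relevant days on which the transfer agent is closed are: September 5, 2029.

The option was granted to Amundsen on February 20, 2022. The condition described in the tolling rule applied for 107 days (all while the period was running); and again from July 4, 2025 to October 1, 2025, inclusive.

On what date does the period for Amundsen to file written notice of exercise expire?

September 6, 2029

7 years after February 20, 2022 is February 20, 2029.
Tolling adds 107 days: February 20, 2029 + 107 days = June 7, 2029.
From July 4, 2025 through October 1, 2025 inclusive is 90 days; tolling adds 90 days: June 7, 2029 + 90 days = September 5, 2029.
September 5, 2029 is a listed holiday. The next qualifying day is September 6, 2029.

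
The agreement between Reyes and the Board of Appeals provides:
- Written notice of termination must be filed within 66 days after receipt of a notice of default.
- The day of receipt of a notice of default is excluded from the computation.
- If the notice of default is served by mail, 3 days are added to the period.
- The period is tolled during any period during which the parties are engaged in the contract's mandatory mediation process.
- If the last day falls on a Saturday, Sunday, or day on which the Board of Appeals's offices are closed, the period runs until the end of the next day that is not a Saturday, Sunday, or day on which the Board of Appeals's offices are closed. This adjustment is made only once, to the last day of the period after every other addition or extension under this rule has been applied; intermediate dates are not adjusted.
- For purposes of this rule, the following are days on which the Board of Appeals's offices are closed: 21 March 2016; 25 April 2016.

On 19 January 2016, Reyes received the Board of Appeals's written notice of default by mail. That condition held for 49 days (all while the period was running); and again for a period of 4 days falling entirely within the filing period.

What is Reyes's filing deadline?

May 20, 2016

66 days after 19 January 2016 is March 25, 2016.
Service was by mail, adding 3 days: March 25, 2016 + 3 days = March 28, 2016.
Tolling adds 49 days: March 28, 2016 + 49 days = May 16, 2016.
Tolling adds 4 days: May 16, 2016 + 4 days = May 20, 2016.
May 20, 2016 is a Friday and not a day on which the Board of Appeals's offices are closed, so no extension applies.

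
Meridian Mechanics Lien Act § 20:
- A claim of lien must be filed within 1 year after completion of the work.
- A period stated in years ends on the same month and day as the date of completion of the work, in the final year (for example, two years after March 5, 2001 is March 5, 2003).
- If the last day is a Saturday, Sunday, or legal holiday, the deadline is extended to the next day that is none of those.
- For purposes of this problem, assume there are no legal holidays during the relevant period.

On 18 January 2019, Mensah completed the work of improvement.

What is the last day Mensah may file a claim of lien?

January 20, 2020

1 year after 18 January 2019 is January 18, 2020.
January 18, 2020 is Saturday; January 19, 2020 is Sunday. The next qualifying day is January 20, 2020.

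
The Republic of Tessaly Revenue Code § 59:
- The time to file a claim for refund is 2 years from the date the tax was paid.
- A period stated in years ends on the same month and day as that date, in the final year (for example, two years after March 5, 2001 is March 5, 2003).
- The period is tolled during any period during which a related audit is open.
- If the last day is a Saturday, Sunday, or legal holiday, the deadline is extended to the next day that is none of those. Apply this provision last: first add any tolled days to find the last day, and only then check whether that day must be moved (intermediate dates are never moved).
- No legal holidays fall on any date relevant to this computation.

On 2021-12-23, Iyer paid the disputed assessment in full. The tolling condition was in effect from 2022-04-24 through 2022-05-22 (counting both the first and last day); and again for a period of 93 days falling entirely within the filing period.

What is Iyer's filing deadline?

2 years after 2021-12-23 is December 23, 2023.
From April 24, 2022 through May 22, 2022 inclusive is 29 days; tolling adds 29 days: December 23, 2023 + 29 days = January 21, 2024.
Tolling adds 93 days: January 21, 2024 + 93 days = April 23, 2024.
April 23, 2024 is a Tuesday and not a legal holiday, so no extension applies.

April 23, 2024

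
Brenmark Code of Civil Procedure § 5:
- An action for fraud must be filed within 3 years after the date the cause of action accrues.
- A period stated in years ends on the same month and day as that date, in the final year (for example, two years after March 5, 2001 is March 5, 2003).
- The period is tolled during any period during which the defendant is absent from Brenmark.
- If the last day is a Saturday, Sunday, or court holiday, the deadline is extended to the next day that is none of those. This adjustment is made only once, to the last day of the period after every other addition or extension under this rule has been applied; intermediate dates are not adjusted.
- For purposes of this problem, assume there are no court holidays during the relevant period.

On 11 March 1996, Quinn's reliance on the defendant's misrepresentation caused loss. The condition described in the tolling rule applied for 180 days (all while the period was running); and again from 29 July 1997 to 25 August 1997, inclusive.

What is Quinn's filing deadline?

3 years after 11 March 1996 is March 11, 1999.
Tolling adds 180 days: March 11, 1999 + 180 days = September 7, 1999.
From July 29, 1997 through August 25, 1997 inclusive is 28 days; tolling adds 28 days: September 7, 1999 + 28 days = October 5, 1999.
October 5, 1999 is a Tuesday and not a court holiday, so no extension applies.

October 5, 1999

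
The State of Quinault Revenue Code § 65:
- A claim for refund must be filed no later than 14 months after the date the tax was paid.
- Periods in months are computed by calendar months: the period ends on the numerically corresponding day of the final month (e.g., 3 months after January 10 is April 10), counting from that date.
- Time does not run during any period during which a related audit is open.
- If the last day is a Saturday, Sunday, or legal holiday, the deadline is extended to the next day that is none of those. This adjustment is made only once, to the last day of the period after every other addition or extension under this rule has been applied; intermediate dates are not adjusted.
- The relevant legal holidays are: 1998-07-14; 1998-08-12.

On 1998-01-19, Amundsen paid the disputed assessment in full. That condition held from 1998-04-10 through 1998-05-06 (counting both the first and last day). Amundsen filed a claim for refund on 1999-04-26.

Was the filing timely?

No

14 months after 1998-01-19 is March 19, 1999.
From April 10, 1998 through May 6, 1998 inclusive is 27 days; tolling adds 27 days: March 19, 1999 + 27 days = April 15, 1999.
April 15, 1999 is a Thursday and not a legal holiday, so no extension applies.
The deadline is April 15, 1999; the filing on April 26, 1999 is after that date.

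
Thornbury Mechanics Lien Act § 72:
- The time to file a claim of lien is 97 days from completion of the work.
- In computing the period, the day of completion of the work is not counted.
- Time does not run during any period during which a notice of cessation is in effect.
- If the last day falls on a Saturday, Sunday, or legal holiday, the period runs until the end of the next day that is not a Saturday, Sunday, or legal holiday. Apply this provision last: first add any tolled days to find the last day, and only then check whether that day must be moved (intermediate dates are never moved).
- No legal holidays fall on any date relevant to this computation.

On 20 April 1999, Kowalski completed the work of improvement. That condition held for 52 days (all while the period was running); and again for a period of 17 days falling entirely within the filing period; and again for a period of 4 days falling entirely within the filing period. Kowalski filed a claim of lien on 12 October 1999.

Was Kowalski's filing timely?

No

97 days after 20 April 1999 is July 26, 1999.
Tolling adds 52 days: July 26, 1999 + 52 days = September 16, 1999.
Tolling adds 17 days: September 16, 1999 + 17 days = October 3, 1999.
Tolling adds 4 days: October 3, 1999 + 4 days = October 7, 1999.
October 7, 1999 is a Thursday and not a legal holiday, so no extension applies.
The deadline is October 7, 1999; the filing on October 12, 1999 is after that date.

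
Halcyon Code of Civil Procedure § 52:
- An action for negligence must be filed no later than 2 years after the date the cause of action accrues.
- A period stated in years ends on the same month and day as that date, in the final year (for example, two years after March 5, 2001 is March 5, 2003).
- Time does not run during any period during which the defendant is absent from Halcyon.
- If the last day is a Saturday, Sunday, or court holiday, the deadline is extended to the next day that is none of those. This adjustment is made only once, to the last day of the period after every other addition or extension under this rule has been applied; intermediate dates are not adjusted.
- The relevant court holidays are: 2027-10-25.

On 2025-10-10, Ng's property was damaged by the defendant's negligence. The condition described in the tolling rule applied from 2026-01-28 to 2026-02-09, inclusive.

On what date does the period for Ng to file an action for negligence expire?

2 years after 2025-10-10 is October 10, 2027.
From January 28, 2026 through February 9, 2026 inclusive is 13 days; tolling adds 13 days: October 10, 2027 + 13 days = October 23, 2027.
October 23, 2027 is Saturday; October 24, 2027 is Sunday; October 25, 2027 is a listed holiday. The next qualifying day is October 26, 2027.

October 26, 2027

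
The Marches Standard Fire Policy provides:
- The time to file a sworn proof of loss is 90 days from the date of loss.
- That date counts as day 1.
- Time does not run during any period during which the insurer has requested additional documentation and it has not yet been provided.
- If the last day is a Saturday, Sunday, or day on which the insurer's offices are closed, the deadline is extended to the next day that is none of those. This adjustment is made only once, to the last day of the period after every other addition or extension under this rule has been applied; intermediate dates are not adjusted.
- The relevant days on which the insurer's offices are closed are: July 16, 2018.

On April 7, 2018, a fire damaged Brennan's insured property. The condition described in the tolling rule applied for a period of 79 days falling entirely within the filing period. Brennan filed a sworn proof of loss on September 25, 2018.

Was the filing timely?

Counting April 7, 2018 as day 1, day 90 is July 5, 2018.
Tolling adds 79 days: July 5, 2018 + 79 days = September 22, 2018.
September 22, 2018 is Saturday; September 23, 2018 is Sunday. The next qualifying day is September 24, 2018.
The deadline is September 24, 2018; the filing on September 25, 2018 is after that date.

No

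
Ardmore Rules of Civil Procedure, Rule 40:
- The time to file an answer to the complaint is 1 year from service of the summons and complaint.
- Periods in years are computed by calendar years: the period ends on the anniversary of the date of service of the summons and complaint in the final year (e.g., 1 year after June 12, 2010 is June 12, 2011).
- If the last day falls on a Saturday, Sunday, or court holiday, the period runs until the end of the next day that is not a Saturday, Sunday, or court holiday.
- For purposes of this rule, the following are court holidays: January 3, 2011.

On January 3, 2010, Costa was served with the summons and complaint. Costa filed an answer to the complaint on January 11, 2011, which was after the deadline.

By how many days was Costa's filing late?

7 days

1 year after January 3, 2010 is January 3, 2011.
January 3, 2011 is a listed holiday. The next qualifying day is January 4, 2011.
The deadline is January 4, 2011; from January 4, 2011 to January 11, 2011 is 7 days.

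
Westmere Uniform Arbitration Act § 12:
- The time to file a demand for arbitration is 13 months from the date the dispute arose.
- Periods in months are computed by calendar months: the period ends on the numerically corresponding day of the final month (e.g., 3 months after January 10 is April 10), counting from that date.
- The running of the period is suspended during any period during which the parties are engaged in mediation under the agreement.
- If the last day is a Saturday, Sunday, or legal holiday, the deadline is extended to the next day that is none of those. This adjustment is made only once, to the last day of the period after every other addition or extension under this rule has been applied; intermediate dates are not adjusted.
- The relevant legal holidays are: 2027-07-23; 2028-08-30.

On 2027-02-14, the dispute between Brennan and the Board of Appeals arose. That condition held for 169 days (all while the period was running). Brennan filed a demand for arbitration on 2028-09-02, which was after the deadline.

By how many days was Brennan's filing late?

2 days

13 months after 2027-02-14 is March 14, 2028.
Tolling adds 169 days: March 14, 2028 + 169 days = August 30, 2028.
August 30, 2028 is a listed holiday. The next qualifying day is August 31, 2028.
The deadline is August 31, 2028; from August 31, 2028 to September 2, 2028 is 2 days.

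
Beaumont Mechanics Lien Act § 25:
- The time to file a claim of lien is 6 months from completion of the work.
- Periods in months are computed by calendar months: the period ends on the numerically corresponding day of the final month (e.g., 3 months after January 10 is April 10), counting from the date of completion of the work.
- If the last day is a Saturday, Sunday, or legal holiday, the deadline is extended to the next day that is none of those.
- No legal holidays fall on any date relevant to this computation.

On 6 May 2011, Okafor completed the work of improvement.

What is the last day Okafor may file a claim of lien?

November 7, 2011

6 months after 6 May 2011 is November 6, 2011.
November 6, 2011 is Sunday. The next qualifying day is November 7, 2011.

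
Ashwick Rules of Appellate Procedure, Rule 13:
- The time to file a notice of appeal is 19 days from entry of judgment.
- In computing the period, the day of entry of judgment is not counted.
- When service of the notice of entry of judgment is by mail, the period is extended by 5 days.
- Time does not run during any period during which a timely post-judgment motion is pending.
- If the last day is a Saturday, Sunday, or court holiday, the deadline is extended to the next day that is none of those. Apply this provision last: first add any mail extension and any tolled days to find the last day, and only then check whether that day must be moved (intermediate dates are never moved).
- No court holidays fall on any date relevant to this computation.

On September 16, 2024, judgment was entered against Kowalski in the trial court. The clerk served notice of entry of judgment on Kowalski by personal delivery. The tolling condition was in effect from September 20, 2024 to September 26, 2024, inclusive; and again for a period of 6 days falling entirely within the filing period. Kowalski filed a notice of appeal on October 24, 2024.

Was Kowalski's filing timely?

19 days after September 16, 2024 is October 5, 2024.
Service was not by mail, so no mail extension applies.
From September 20, 2024 through September 26, 2024 inclusive is 7 days; tolling adds 7 days: October 5, 2024 + 7 days = October 12, 2024.
Tolling adds 6 days: October 12, 2024 + 6 days = October 18, 2024.
October 18, 2024 is a Friday and not a court holiday, so no extension applies.
The deadline is October 18, 2024; the filing on October 24, 2024 is after that date.

No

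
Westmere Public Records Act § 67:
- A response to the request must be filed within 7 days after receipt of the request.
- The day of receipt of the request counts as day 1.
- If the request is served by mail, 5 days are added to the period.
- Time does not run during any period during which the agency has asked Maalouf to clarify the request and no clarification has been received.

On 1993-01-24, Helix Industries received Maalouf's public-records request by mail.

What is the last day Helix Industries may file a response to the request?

Counting 1993-01-24 as day 1, day 7 is January 30, 1993.
Service was by mail, adding 5 days: January 30, 1993 + 5 days = February 4, 1993.

February 4, 1993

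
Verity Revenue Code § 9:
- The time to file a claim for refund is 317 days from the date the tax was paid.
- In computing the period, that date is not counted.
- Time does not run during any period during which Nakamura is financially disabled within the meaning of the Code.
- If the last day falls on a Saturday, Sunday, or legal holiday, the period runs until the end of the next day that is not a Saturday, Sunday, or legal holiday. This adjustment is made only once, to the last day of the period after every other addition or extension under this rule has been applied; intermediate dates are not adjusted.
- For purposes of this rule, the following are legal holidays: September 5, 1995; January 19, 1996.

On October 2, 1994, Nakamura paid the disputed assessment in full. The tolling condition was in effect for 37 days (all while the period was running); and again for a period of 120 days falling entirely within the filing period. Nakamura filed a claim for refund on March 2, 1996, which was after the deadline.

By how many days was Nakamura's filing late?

317 days after October 2, 1994 is August 15, 1995.
Tolling adds 37 days: August 15, 1995 + 37 days = September 21, 1995.
Tolling adds 120 days: September 21, 1995 + 120 days = January 19, 1996.
January 19, 1996 is a listed holiday; January 20, 1996 is Saturday; January 21, 1996 is Sunday. The next qualifying day is January 22, 1996.
The deadline is January 22, 1996; from January 22, 1996 to March 2, 1996 is 40 days.

40 days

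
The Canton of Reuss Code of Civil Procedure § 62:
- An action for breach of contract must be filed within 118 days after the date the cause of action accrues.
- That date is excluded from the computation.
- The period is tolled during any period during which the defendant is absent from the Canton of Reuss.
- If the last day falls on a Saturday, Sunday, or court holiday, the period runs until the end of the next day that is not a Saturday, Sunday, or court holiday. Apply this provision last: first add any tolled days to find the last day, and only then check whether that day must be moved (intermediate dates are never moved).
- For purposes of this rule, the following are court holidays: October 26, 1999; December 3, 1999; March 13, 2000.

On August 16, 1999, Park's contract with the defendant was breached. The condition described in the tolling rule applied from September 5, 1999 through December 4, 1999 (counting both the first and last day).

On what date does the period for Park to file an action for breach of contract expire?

118 days after August 16, 1999 is December 12, 1999.
From September 5, 1999 through December 4, 1999 inclusive is 91 days; tolling adds 91 days: December 12, 1999 + 91 days = March 12, 2000.
March 12, 2000 is Sunday; March 13, 2000 is a listed holiday. The next qualifying day is March 14, 2000.

March 14, 2000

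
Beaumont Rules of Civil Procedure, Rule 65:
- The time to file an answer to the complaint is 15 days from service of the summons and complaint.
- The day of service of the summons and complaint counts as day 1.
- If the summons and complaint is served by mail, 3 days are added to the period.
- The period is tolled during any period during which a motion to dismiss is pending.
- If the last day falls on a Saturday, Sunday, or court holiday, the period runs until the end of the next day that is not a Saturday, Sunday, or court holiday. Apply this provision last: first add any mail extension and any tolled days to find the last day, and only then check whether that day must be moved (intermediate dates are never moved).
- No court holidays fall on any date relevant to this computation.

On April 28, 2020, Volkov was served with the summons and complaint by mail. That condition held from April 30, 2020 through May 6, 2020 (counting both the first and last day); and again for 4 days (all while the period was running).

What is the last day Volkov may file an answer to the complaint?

May 26, 2020

Counting April 28, 2020 as day 1, day 15 is May 12, 2020.
Service was by mail, adding 3 days: May 12, 2020 + 3 days = May 15, 2020.
From April 30, 2020 through May 6, 2020 inclusive is 7 days; tolling adds 7 days: May 15, 2020 + 7 days = May 22, 2020.
Tolling adds 4 days: May 22, 2020 + 4 days = May 26, 2020.
May 26, 2020 is a Tuesday and not a court holiday, so no extension applies.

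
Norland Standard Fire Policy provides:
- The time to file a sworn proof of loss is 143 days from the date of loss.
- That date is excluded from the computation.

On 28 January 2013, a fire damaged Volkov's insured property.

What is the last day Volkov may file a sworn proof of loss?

143 days after 28 January 2013 is June 20, 2013.

June 20, 2013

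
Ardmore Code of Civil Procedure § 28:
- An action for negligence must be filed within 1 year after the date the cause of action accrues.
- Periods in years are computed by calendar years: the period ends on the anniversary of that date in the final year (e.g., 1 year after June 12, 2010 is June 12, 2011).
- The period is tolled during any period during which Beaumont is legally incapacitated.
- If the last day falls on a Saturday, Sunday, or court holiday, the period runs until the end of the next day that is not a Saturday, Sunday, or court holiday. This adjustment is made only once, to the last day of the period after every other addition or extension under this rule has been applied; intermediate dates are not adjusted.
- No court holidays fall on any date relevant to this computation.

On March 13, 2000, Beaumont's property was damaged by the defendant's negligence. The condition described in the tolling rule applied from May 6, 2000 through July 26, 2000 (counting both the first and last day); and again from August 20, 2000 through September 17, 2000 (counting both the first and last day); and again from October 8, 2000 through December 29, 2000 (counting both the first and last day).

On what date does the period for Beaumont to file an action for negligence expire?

1 year after March 13, 2000 is March 13, 2001.
From May 6, 2000 through July 26, 2000 inclusive is 82 days; tolling adds 82 days: March 13, 2001 + 82 days = June 3, 2001.
From August 20, 2000 through September 17, 2000 inclusive is 29 days; tolling adds 29 days: June 3, 2001 + 29 days = July 2, 2001.
From October 8, 2000 through December 29, 2000 inclusive is 83 days; tolling adds 83 days: July 2, 2001 + 83 days = September 23, 2001.
September 23, 2001 is Sunday. The next qualifying day is September 24, 2001.

September 24, 2001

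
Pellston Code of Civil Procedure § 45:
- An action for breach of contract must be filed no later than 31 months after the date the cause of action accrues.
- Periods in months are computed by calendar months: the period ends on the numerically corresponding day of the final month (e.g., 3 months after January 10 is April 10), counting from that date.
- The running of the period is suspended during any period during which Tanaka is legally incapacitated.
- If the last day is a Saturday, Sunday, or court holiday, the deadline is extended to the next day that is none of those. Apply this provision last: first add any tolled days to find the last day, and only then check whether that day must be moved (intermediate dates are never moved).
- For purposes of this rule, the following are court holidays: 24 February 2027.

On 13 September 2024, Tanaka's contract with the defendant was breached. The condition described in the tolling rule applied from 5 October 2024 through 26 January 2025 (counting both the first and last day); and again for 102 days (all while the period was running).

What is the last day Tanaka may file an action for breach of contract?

31 months after 13 September 2024 is April 13, 2027.
From October 5, 2024 through January 26, 2025 inclusive is 114 days; tolling adds 114 days: April 13, 2027 + 114 days = August 5, 2027.
Tolling adds 102 days: August 5, 2027 + 102 days = November 15, 2027.
November 15, 2027 is a Monday and not a court holiday, so no extension applies.

November 15, 2027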